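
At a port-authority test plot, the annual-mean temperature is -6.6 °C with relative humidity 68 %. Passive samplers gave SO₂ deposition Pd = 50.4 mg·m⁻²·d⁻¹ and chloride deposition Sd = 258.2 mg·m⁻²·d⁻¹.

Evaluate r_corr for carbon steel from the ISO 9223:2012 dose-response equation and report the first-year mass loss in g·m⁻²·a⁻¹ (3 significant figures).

carbon steel: T≤10 °C ⇒ hinge +0.150·(-6.6−10) = -2.4900
  Pd branch = 1.77·Pd^0.52·e^(0.02·RH+f) = 4.39 μm/a
  Cl⁻ term: 0.102·258.2^0.62·exp(0.033·68+0.04·-6.6) = 23.12
  sum: 4.39 + 23.12 → r_corr = 27.51 μm/a
Convert to mass loss: 27.51 μm/a × 7.85 g/cm³ = 215.9 g·m⁻²·a⁻¹

r_corr = 216 g·m⁻²·a⁻¹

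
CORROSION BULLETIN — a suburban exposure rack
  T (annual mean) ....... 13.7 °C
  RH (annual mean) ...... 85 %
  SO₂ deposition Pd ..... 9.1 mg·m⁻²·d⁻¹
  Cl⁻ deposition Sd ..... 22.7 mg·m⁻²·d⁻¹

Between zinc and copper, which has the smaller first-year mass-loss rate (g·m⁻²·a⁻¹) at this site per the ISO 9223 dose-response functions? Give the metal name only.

zinc: temperature factor f = -0.071·(3.7) = -0.2627
  SO₂ term: 0.0129·9.1^0.44·exp(0.046·85-0.2627) = 1.308
  Cl⁻ term: 0.0175·22.7^0.57·exp(0.008·85+0.085·13.7) = 0.6562
  r_corr = 1.308 + 0.6562 = 1.964 μm/a
  mass loss = 1.964 μm/a × 7.14 g/cm³ = 14.02 g·m⁻²·a⁻¹
copper: T>10 °C ⇒ hinge -0.080·(13.7−10) = -0.2960
  Pd branch = 0.0053·Pd^0.26·e^(0.059·RH+f) = 1.055 μm/a
  Sd branch = 0.01025·Sd^0.27·e^(0.036·RH+0.049·T) = 0.9939 μm/a
  sum: 1.055 + 0.9939 → r_corr = 2.048 μm/a
  mass loss = 2.048 μm/a × 8.96 g/cm³ = 18.35 g·m⁻²·a⁻¹
Ordering by g·m⁻²·a⁻¹: copper (18.4) > zinc (14)

zinc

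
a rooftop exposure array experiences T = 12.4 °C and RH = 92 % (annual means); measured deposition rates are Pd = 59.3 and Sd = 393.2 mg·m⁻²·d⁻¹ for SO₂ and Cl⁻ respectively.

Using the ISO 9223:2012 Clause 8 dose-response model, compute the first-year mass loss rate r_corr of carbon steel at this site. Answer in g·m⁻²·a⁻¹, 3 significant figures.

r_corr = 1.75e+03 g·m⁻²·a⁻¹

carbon steel: temperature factor f = -0.054·(2.4) = -0.1296
  sulphur-dioxide contribution → 81.8 μm/a
  chloride contribution → 141.6 μm/a
  total first-year rate 223.4 μm/a
Convert to mass loss: 223.4 μm/a × 7.85 g/cm³ = 1754 g·m⁻²·a⁻¹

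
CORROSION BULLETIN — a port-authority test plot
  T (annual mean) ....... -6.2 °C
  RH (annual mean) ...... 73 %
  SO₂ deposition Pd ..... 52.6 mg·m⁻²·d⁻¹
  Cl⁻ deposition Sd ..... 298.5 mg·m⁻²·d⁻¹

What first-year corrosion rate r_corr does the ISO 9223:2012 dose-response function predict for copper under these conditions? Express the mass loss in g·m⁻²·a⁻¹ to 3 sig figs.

copper: T≤10 °C ⇒ hinge +0.126·(-6.2−10) = -2.0412
  Pd branch = 0.0053·Pd^0.26·e^(0.059·RH+f) = 0.1431 μm/a
  Cl⁻ term: 0.01025·298.5^0.27·exp(0.036·73+0.049·-6.2) = 0.4879
  r_corr = 0.1431 + 0.4879 = 0.6311 μm/a
Convert to mass loss: 0.6311 μm/a × 8.96 g/cm³ = 5.654 g·m⁻²·a⁻¹

r_corr = 5.65 g·m⁻²·a⁻¹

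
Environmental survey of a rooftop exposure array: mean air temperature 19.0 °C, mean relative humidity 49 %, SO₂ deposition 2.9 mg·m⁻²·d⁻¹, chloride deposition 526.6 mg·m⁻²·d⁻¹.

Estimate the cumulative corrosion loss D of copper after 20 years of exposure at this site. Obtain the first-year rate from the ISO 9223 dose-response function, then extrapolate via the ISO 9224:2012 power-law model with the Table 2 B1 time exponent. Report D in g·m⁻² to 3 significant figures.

copper: temperature factor f = -0.080·(9.0) = -0.7200
  sulphur-dioxide contribution → 0.06128 μm/a
  chloride contribution → 0.824 μm/a
  ⇒ r_corr(copper) = 0.8853 μm/a
Long-term exponent b (ISO 9224 Table 2, B1) = 0.667
  D(20) = 0.8853 × 20^0.667 = 0.8853 × 7.375 = 6.53 μm
  Mass loss = 6.53 μm × 8.96 g/cm³ = 58.51 g·m⁻²

D(20) = 58.5 g·m⁻²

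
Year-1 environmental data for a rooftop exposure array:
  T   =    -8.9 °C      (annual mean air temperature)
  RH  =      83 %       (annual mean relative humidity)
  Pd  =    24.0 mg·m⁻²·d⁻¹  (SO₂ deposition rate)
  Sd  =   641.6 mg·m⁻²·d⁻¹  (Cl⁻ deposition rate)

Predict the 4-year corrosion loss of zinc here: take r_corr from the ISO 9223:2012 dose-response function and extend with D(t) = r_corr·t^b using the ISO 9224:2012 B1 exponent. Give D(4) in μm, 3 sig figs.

D(4) = 5.54 μm

zinc: f(T) = +0.038·(T−10) [T≤10 °C] = -0.7182
  SO₂ term: 0.0129·24.0^0.44·exp(0.046·83-0.7182) = 1.159
  Sd branch = 0.0175·Sd^0.57·e^(0.008·RH+0.085·T) = 0.6353 μm/a
  r_corr = 1.159 + 0.6353 = 1.794 μm/a
ISO 9224: D(t) = r_corr · t^b with b = 0.813 (zinc, B1)
  D(4) = 1.794 × 4^0.813 = 1.794 × 3.087 = 5.539 μm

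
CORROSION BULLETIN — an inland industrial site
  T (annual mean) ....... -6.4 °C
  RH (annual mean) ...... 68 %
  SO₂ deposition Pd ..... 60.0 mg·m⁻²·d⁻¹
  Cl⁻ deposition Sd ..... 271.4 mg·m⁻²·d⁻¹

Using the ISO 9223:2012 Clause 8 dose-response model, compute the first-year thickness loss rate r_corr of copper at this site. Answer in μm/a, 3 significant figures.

copper: f(T) = +0.126·(T−10) [T≤10 °C] = -2.0664
  Pd branch = 0.0053·Pd^0.26·e^(0.059·RH+f) = 0.1075 μm/a
  Sd branch = 0.01025·Sd^0.27·e^(0.036·RH+0.049·T) = 0.3933 μm/a
  r_corr = 0.1075 + 0.3933 = 0.5009 μm/a

r_corr = 0.501 μm/a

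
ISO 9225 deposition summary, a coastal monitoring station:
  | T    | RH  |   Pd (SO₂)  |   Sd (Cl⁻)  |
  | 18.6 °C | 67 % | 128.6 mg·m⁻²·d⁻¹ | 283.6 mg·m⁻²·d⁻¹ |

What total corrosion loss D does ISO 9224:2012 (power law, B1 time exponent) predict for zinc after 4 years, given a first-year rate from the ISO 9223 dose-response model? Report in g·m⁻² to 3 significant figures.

D(4) = 109 g·m⁻²

zinc: f(T) = -0.071·(T−10) [T>10 °C] = -0.6106
  SO₂ term: 0.0129·128.6^0.44·exp(0.046·67-0.6106) = 1.294
  Sd branch = 0.0175·Sd^0.57·e^(0.008·RH+0.085·T) = 3.635 μm/a
  sum: 1.294 + 3.635 → r_corr = 4.929 μm/a
Power-law: D(4) = r_corr · 4^0.813
  D(4) = 4.929 × 4^0.813 = 4.929 × 3.087 = 15.21 μm
  Mass loss = 15.21 μm × 7.14 g/cm³ = 108.6 g·m⁻²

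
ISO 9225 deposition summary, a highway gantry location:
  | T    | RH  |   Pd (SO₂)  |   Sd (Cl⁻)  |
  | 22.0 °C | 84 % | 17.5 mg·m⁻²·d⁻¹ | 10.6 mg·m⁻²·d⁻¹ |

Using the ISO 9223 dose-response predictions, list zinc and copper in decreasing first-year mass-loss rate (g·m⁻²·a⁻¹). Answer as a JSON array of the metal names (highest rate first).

zinc: f(T) = -0.071·(T−10) [T>10 °C] = -0.8520
  sulphur-dioxide contribution → 0.9239 μm/a
  chloride contribution → 0.854 μm/a
  ⇒ r_corr(zinc) = 1.778 μm/a
  mass loss = 1.778 μm/a × 7.14 g/cm³ = 12.69 g·m⁻²·a⁻¹
copper: temperature factor f = -0.080·(12.0) = -0.9600
  sulphur-dioxide contribution → 0.6066 μm/a
  chloride contribution → 1.172 μm/a
  total first-year rate 1.779 μm/a
  mass loss = 1.779 μm/a × 8.96 g/cm³ = 15.94 g·m⁻²·a⁻¹
Ordering by g·m⁻²·a⁻¹: copper (15.9) > zinc (12.7)

["copper", "zinc"]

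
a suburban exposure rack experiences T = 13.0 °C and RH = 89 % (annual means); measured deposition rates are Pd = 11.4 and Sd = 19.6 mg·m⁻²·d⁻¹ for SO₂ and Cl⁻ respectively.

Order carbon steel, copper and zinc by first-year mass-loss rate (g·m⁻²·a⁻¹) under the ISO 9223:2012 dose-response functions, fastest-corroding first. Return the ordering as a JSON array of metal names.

["carbon steel", "copper", "zinc"]

carbon steel: temperature factor f = -0.054·(3.0) = -0.1620
  SO₂ term: 1.77·11.4^0.52·exp(0.02·89-0.1620) = 31.64
  Cl⁻ term: 0.102·19.6^0.62·exp(0.033·89+0.04·13.0) = 20.47
  r_corr = 31.64 + 20.47 = 52.11 μm/a
  mass loss = 52.11 μm/a × 7.85 g/cm³ = 409.1 g·m⁻²·a⁻¹
copper: T>10 °C ⇒ hinge -0.080·(13.0−10) = -0.2400
  SO₂ term: 0.0053·11.4^0.26·exp(0.059·89-0.2400) = 1.497
  Cl⁻ term: 0.01025·19.6^0.27·exp(0.036·89+0.049·13.0) = 1.066
  r_corr = 1.497 + 1.066 = 2.563 μm/a
  mass loss = 2.563 μm/a × 8.96 g/cm³ = 22.97 g·m⁻²·a⁻¹
zinc: T>10 °C ⇒ hinge -0.071·(13.0−10) = -0.2130
  SO₂ term: 0.0129·11.4^0.44·exp(0.046·89-0.2130) = 1.824
  Sd branch = 0.0175·Sd^0.57·e^(0.008·RH+0.085·T) = 0.5871 μm/a
  r_corr = 1.824 + 0.5871 = 2.412 μm/a
  mass loss = 2.412 μm/a × 7.14 g/cm³ = 17.22 g·m⁻²·a⁻¹
Ordering by g·m⁻²·a⁻¹: carbon steel (409) > copper (23) > zinc (17.2)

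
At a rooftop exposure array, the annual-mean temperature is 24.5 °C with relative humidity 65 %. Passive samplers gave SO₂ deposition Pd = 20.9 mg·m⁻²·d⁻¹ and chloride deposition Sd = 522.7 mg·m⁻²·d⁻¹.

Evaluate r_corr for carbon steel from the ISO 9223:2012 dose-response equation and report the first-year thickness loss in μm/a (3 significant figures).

carbon steel: T>10 °C ⇒ hinge -0.054·(24.5−10) = -0.7830
  sulphur-dioxide contribution → 14.42 μm/a
  chloride contribution → 112.5 μm/a
  total first-year rate 126.9 μm/a

r_corr = 127 μm/a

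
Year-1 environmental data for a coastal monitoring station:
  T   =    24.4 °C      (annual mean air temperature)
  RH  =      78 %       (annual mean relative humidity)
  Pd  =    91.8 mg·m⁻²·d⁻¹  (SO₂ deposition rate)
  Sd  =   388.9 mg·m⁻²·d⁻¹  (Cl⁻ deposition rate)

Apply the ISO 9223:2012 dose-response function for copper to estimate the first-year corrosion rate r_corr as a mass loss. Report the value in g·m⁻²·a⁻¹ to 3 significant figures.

r_corr = 30.0 g·m⁻²·a⁻¹

copper: f(T) = -0.080·(T−10) [T>10 °C] = -1.1520
  SO₂ term: 0.0053·91.8^0.26·exp(0.059·78-1.1520) = 0.5407
  Sd branch = 0.01025·Sd^0.27·e^(0.036·RH+0.049·T) = 2.81 μm/a
  r_corr = 0.5407 + 2.81 = 3.351 μm/a
Convert to mass loss: 3.351 μm/a × 8.96 g/cm³ = 30.02 g·m⁻²·a⁻¹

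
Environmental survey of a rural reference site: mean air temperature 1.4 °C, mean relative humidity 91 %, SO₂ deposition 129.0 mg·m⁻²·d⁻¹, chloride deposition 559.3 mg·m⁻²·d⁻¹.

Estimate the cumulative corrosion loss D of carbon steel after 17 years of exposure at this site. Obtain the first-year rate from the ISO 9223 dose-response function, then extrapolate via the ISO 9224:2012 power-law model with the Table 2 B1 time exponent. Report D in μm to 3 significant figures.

carbon steel: f(T) = +0.150·(T−10) [T≤10 °C] = -1.2900
  Pd branch = 1.77·Pd^0.52·e^(0.02·RH+f) = 37.64 μm/a
  Sd branch = 0.102·Sd^0.62·e^(0.033·RH+0.04·T) = 109.8 μm/a
  sum: 37.64 + 109.8 → r_corr = 147.5 μm/a
Power-law: D(17) = r_corr · 17^0.523
  D(17) = 147.5 × 17^0.523 = 147.5 × 4.401 = 648.9 μm

D(17) = 649 μm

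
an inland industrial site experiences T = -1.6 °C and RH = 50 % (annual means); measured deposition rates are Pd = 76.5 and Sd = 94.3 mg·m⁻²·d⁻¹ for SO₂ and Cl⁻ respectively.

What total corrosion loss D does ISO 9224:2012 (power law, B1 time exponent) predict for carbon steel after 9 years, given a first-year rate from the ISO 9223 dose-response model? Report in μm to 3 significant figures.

carbon steel: f(T) = +0.150·(T−10) [T≤10 °C] = -1.7400
  SO₂ term: 1.77·76.5^0.52·exp(0.02·50-1.7400) = 8.056
  Sd branch = 0.102·Sd^0.62·e^(0.033·RH+0.04·T) = 8.348 μm/a
  sum: 8.056 + 8.348 → r_corr = 16.4 μm/a
Power-law: D(9) = r_corr · 9^0.523
  D(9) = 16.4 × 9^0.523 = 16.4 × 3.156 = 51.76 μm

D(9) = 51.8 μm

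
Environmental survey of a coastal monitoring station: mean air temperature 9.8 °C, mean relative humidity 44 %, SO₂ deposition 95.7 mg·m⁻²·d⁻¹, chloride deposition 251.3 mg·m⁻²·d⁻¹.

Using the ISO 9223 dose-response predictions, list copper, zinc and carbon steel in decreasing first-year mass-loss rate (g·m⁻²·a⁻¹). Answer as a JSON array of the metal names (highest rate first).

["carbon steel", "zinc", "copper"]

copper: f(T) = +0.126·(T−10) [T≤10 °C] = -0.0252
  SO₂ term: 0.0053·95.7^0.26·exp(0.059·44-0.0252) = 0.2269
  Sd branch = 0.01025·Sd^0.27·e^(0.036·RH+0.049·T) = 0.3591 μm/a
  r_corr = 0.2269 + 0.3591 = 0.586 μm/a
  mass loss = 0.586 μm/a × 8.96 g/cm³ = 5.251 g·m⁻²·a⁻¹
zinc: f(T) = +0.038·(T−10) [T≤10 °C] = -0.0076
  SO₂ term: 0.0129·95.7^0.44·exp(0.046·44-0.0076) = 0.7209
  Sd branch = 0.0175·Sd^0.57·e^(0.008·RH+0.085·T) = 1.336 μm/a
  r_corr = 0.7209 + 1.336 = 2.057 μm/a
  mass loss = 2.057 μm/a × 7.14 g/cm³ = 14.69 g·m⁻²·a⁻¹
carbon steel: temperature factor f = +0.150·(-0.2) = -0.0300
  Pd branch = 1.77·Pd^0.52·e^(0.02·RH+f) = 44.38 μm/a
  Cl⁻ term: 0.102·251.3^0.62·exp(0.033·44+0.04·9.8) = 19.84
  r_corr = 44.38 + 19.84 = 64.22 μm/a
  mass loss = 64.22 μm/a × 7.85 g/cm³ = 504.1 g·m⁻²·a⁻¹
Ordering by g·m⁻²·a⁻¹: carbon steel (504) > zinc (14.7) > copper (5.25)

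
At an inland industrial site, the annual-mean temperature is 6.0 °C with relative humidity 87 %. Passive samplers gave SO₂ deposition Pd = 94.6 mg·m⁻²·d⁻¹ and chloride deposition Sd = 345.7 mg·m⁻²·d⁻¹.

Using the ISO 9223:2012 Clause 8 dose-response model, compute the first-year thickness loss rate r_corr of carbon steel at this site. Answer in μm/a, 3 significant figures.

carbon steel: temperature factor f = +0.150·(-4.0) = -0.6000
  Pd branch = 1.77·Pd^0.52·e^(0.02·RH+f) = 58.96 μm/a
  Cl⁻ term: 0.102·345.7^0.62·exp(0.033·87+0.04·6.0) = 85.84
  r_corr = 58.96 + 85.84 = 144.8 μm/a

r_corr = 145 μm/a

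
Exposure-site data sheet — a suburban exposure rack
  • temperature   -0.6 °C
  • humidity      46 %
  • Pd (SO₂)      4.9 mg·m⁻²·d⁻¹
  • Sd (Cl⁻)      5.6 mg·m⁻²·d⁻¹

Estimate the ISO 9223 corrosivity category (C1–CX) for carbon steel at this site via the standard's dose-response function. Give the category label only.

C2

carbon steel: T≤10 °C ⇒ hinge +0.150·(-0.6−10) = -1.5900
  SO₂ term: 1.77·4.9^0.52·exp(0.02·46-1.5900) = 2.07
  Sd branch = 0.102·Sd^0.62·e^(0.033·RH+0.04·T) = 1.322 μm/a
  r_corr = 2.07 + 1.322 = 3.392 μm/a
3.39 μm/a falls in (1.3, 25] for carbon steel → category C2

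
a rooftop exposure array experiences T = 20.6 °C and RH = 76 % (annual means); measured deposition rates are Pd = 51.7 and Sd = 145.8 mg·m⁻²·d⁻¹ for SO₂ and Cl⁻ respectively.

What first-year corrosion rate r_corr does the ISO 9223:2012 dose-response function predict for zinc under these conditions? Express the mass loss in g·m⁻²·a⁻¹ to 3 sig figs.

r_corr = 30.7 g·m⁻²·a⁻¹

zinc: temperature factor f = -0.071·(10.6) = -0.7526
  sulphur-dioxide contribution → 1.138 μm/a
  chloride contribution → 3.169 μm/a
  total first-year rate 4.306 μm/a
Convert to mass loss: 4.306 μm/a × 7.14 g/cm³ = 30.75 g·m⁻²·a⁻¹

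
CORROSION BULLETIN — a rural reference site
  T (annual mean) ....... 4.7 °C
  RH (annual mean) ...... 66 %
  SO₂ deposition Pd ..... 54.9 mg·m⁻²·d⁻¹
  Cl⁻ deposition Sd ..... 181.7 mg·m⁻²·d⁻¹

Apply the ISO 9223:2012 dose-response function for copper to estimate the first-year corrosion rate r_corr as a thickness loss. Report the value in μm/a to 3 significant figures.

copper: f(T) = +0.126·(T−10) [T≤10 °C] = -0.6678
  SO₂ term: 0.0053·54.9^0.26·exp(0.059·66-0.6678) = 0.3782
  Sd branch = 0.01025·Sd^0.27·e^(0.036·RH+0.049·T) = 0.5658 μm/a
  sum: 0.3782 + 0.5658 → r_corr = 0.944 μm/a

r_corr = 0.944 μm/a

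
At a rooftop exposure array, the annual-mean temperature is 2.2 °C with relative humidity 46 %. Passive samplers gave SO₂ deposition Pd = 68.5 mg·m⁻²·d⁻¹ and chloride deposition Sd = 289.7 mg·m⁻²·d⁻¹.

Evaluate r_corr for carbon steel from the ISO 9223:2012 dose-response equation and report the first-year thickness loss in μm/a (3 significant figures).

carbon steel: temperature factor f = +0.150·(-7.8) = -1.1700
  sulphur-dioxide contribution → 12.42 μm/a
  chloride contribution → 17.08 μm/a
  ⇒ r_corr(carbon steel) = 29.5 μm/a

r_corr = 29.5 μm/a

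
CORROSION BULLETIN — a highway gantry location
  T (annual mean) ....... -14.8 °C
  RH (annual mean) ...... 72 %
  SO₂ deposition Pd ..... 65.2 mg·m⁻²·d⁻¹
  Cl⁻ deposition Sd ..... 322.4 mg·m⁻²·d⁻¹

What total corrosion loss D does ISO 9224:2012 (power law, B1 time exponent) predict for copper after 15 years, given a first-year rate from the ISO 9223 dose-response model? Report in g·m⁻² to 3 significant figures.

D(15) = 19.8 g·m⁻²

copper: T≤10 °C ⇒ hinge +0.126·(-14.8−10) = -3.1248
  SO₂ term: 0.0053·65.2^0.26·exp(0.059·72-3.1248) = 0.04828
  Sd branch = 0.01025·Sd^0.27·e^(0.036·RH+0.049·T) = 0.3153 μm/a
  sum: 0.04828 + 0.3153 → r_corr = 0.3636 μm/a
Long-term exponent b (ISO 9224 Table 2, B1) = 0.667
  D(15) = 0.3636 × 15^0.667 = 0.3636 × 6.088 = 2.213 μm
  Mass loss = 2.213 μm × 8.96 g/cm³ = 19.83 g·m⁻²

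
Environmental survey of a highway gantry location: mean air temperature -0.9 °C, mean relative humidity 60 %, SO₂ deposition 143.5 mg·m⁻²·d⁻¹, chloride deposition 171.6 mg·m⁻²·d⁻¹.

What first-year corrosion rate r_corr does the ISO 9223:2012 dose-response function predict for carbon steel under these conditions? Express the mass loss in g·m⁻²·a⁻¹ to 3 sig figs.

r_corr = 255 g·m⁻²·a⁻¹

carbon steel: f(T) = +0.150·(T−10) [T≤10 °C] = -1.6350
  SO₂ term: 1.77·143.5^0.52·exp(0.02·60-1.6350) = 15.16
  Cl⁻ term: 0.102·171.6^0.62·exp(0.033·60+0.04·-0.9) = 17.31
  sum: 15.16 + 17.31 → r_corr = 32.47 μm/a
Convert to mass loss: 32.47 μm/a × 7.85 g/cm³ = 254.9 g·m⁻²·a⁻¹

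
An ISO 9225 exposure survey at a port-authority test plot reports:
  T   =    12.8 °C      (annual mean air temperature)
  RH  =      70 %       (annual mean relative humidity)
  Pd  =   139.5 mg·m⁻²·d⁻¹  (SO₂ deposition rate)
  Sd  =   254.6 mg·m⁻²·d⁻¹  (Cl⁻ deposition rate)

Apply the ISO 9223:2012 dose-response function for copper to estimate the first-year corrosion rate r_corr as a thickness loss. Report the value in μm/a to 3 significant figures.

copper: f(T) = -0.080·(T−10) [T>10 °C] = -0.2240
  sulphur-dioxide contribution → 0.9511 μm/a
  chloride contribution → 1.064 μm/a
  ⇒ r_corr(copper) = 2.016 μm/a

r_corr = 2.02 μm/a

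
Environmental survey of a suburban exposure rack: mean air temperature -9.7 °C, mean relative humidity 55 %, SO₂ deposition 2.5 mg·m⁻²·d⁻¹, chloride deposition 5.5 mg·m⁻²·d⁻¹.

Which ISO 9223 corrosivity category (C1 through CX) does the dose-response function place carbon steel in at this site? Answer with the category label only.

carbon steel: T≤10 °C ⇒ hinge +0.150·(-9.7−10) = -2.9550
  Pd branch = 1.77·Pd^0.52·e^(0.02·RH+f) = 0.4459 μm/a
  Sd branch = 0.102·Sd^0.62·e^(0.033·RH+0.04·T) = 1.223 μm/a
  r_corr = 0.4459 + 1.223 = 1.669 μm/a
1.67 μm/a falls in (1.3, 25] for carbon steel → category C2

C2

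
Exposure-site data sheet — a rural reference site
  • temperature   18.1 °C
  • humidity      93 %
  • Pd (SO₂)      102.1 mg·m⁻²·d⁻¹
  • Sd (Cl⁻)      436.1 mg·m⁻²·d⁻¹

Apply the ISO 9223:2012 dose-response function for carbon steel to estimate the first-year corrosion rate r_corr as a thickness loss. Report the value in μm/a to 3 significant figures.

r_corr = 277 μm/a

carbon steel: T>10 °C ⇒ hinge -0.054·(18.1−10) = -0.4374
  SO₂ term: 1.77·102.1^0.52·exp(0.02·93-0.4374) = 81.38
  Cl⁻ term: 0.102·436.1^0.62·exp(0.033·93+0.04·18.1) = 196.1
  r_corr = 81.38 + 196.1 = 277.5 μm/a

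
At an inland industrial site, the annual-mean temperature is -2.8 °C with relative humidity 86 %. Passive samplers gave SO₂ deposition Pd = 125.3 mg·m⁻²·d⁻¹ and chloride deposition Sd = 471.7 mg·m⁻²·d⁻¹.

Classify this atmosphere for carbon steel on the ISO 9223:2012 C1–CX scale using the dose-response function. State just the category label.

carbon steel: temperature factor f = +0.150·(-12.8) = -1.9200
  Pd branch = 1.77·Pd^0.52·e^(0.02·RH+f) = 17.87 μm/a
  Sd branch = 0.102·Sd^0.62·e^(0.033·RH+0.04·T) = 70.82 μm/a
  sum: 17.87 + 70.82 → r_corr = 88.69 μm/a
Category bounds: 80…200 μm/a bracket r_corr ⇒ C5

C5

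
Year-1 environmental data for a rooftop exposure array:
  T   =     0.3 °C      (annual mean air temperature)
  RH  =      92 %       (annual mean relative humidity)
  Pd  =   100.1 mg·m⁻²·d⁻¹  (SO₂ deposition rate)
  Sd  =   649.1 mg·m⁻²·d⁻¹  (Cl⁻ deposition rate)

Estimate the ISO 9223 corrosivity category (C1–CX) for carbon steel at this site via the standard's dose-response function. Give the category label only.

carbon steel: temperature factor f = +0.150·(-9.7) = -1.4550
  sulphur-dioxide contribution → 28.54 μm/a
  chloride contribution → 119.1 μm/a
  ⇒ r_corr(carbon steel) = 147.7 μm/a
ISO 9223 Table 2 (carbon steel): 80 < 148 ≤ 200 μm/a ⇒ C5

C5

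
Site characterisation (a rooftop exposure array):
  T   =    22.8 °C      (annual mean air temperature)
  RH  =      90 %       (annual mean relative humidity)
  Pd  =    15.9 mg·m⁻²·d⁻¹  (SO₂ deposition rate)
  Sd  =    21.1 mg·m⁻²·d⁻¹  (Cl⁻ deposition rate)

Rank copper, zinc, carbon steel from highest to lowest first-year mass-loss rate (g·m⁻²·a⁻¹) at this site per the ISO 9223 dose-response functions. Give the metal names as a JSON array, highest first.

copper: temperature factor f = -0.080·(12.8) = -1.0240
  SO₂ term: 0.0053·15.9^0.26·exp(0.059·90-1.0240) = 0.7907
  Cl⁻ term: 0.01025·21.1^0.27·exp(0.036·90+0.049·22.8) = 1.822
  sum: 0.7907 + 1.822 → r_corr = 2.613 μm/a
  mass loss = 2.613 μm/a × 8.96 g/cm³ = 23.41 g·m⁻²·a⁻¹
zinc: temperature factor f = -0.071·(12.8) = -0.9088
  SO₂ term: 0.0129·15.9^0.44·exp(0.046·90-0.9088) = 1.103
  Cl⁻ term: 0.0175·21.1^0.57·exp(0.008·90+0.085·22.8) = 1.42
  sum: 1.103 + 1.42 → r_corr = 2.523 μm/a
  mass loss = 2.523 μm/a × 7.14 g/cm³ = 18.01 g·m⁻²·a⁻¹
carbon steel: T>10 °C ⇒ hinge -0.054·(22.8−10) = -0.6912
  Pd branch = 1.77·Pd^0.52·e^(0.02·RH+f) = 22.61 μm/a
  Sd branch = 0.102·Sd^0.62·e^(0.033·RH+0.04·T) = 32.78 μm/a
  r_corr = 22.61 + 32.78 = 55.39 μm/a
  mass loss = 55.39 μm/a × 7.85 g/cm³ = 434.8 g·m⁻²·a⁻¹
Ordering by g·m⁻²·a⁻¹: carbon steel (435) > copper (23.4) > zinc (18)

["carbon steel", "copper", "zinc"]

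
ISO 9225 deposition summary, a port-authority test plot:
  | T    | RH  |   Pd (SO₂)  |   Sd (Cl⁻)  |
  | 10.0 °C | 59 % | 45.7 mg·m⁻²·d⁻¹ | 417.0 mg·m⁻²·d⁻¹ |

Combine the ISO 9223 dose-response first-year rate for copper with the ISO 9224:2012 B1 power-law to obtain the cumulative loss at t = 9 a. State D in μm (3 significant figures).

D(9) = 5.10 μm

copper: T≤10 °C ⇒ hinge +0.126·(10.0−10) = +0.0000
  SO₂ term: 0.0053·45.7^0.26·exp(0.059·59+0.0000) = 0.4652
  Cl⁻ term: 0.01025·417.0^0.27·exp(0.036·59+0.049·10.0) = 0.7135
  r_corr = 0.4652 + 0.7135 = 1.179 μm/a
Long-term exponent b (ISO 9224 Table 2, B1) = 0.667
  D(9) = 1.179 × 9^0.667 = 1.179 × 4.33 = 5.104 μm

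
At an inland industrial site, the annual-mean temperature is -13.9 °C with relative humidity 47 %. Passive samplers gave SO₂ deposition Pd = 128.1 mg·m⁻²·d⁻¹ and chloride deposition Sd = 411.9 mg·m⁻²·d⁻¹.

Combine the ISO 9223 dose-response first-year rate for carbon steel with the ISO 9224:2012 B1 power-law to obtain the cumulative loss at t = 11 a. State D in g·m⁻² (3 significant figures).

D(11) = 360 g·m⁻²

carbon steel: temperature factor f = +0.150·(-23.9) = -3.5850
  sulphur-dioxide contribution → 1.567 μm/a
  chloride contribution → 11.53 μm/a
  ⇒ r_corr(carbon steel) = 13.1 μm/a
Long-term exponent b (ISO 9224 Table 2, B1) = 0.523
  D(11) = 13.1 × 11^0.523 = 13.1 × 3.505 = 45.91 μm
  Mass loss = 45.91 μm × 7.85 g/cm³ = 360.4 g·m⁻²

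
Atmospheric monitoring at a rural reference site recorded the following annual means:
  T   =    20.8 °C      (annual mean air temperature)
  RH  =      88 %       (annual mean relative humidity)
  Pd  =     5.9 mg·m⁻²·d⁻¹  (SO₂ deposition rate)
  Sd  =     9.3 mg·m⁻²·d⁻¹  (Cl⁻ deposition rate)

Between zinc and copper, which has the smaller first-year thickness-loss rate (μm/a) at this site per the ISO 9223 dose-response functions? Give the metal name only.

zinc

zinc: f(T) = -0.071·(T−10) [T>10 °C] = -0.7668
  SO₂ term: 0.0129·5.9^0.44·exp(0.046·88-0.7668) = 0.7495
  Sd branch = 0.0175·Sd^0.57·e^(0.008·RH+0.085·T) = 0.739 μm/a
  r_corr = 0.7495 + 0.739 = 1.489 μm/a
copper: temperature factor f = -0.080·(10.8) = -0.8640
  Pd branch = 0.0053·Pd^0.26·e^(0.059·RH+f) = 0.6373 μm/a
  Sd branch = 0.01025·Sd^0.27·e^(0.036·RH+0.049·T) = 1.232 μm/a
  r_corr = 0.6373 + 1.232 = 1.87 μm/a
Ordering by μm/a: copper (1.87) > zinc (1.49)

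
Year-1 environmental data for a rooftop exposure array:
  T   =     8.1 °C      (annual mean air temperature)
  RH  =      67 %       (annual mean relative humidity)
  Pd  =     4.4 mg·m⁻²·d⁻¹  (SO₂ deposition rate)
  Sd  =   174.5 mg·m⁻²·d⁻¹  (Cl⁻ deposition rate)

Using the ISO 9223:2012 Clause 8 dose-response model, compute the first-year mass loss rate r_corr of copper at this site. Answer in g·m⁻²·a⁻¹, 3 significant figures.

r_corr = 9.00 g·m⁻²·a⁻¹

copper: temperature factor f = +0.126·(-1.9) = -0.2394
  sulphur-dioxide contribution → 0.3194 μm/a
  chloride contribution → 0.6853 μm/a
  ⇒ r_corr(copper) = 1.005 μm/a
Convert to mass loss: 1.005 μm/a × 8.96 g/cm³ = 9.003 g·m⁻²·a⁻¹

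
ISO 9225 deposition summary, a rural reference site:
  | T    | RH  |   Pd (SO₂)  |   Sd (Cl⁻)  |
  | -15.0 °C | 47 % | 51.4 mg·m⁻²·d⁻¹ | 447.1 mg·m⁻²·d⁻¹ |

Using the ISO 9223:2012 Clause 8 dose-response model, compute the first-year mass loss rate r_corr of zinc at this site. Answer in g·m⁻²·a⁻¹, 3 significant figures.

r_corr = 3.40 g·m⁻²·a⁻¹

zinc: temperature factor f = +0.038·(-25.0) = -0.9500
  Pd branch = 0.0129·Pd^0.44·e^(0.046·RH+f) = 0.2453 μm/a
  Cl⁻ term: 0.0175·447.1^0.57·exp(0.008·47+0.085·-15.0) = 0.2309
  r_corr = 0.2453 + 0.2309 = 0.4762 μm/a
Convert to mass loss: 0.4762 μm/a × 7.14 g/cm³ = 3.4 g·m⁻²·a⁻¹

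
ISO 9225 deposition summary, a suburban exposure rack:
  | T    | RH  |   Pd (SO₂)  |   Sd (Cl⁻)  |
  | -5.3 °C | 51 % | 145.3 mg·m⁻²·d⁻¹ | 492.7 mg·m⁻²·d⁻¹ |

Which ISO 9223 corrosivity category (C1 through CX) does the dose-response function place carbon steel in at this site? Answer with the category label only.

C3

carbon steel: temperature factor f = +0.150·(-15.3) = -2.2950
  Pd branch = 1.77·Pd^0.52·e^(0.02·RH+f) = 6.586 μm/a
  Cl⁻ term: 0.102·492.7^0.62·exp(0.033·51+0.04·-5.3) = 20.74
  r_corr = 6.586 + 20.74 = 27.33 μm/a
27.3 μm/a falls in (25, 50] for carbon steel → category C3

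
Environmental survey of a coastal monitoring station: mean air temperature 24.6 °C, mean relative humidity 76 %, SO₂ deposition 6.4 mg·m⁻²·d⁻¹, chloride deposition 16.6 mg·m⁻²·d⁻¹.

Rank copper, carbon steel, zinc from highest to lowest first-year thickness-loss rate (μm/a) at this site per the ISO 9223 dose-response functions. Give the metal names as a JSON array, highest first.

copper: T>10 °C ⇒ hinge -0.080·(24.6−10) = -1.1680
  sulphur-dioxide contribution → 0.2366 μm/a
  chloride contribution → 1.127 μm/a
  ⇒ r_corr(copper) = 1.363 μm/a
carbon steel: T>10 °C ⇒ hinge -0.054·(24.6−10) = -0.7884
  sulphur-dioxide contribution → 9.659 μm/a
  chloride contribution → 19.13 μm/a
  ⇒ r_corr(carbon steel) = 28.78 μm/a
zinc: temperature factor f = -0.071·(14.6) = -1.0366
  sulphur-dioxide contribution → 0.3415 μm/a
  chloride contribution → 1.29 μm/a
  total first-year rate 1.632 μm/a
Ordering by μm/a: carbon steel (28.8) > zinc (1.63) > copper (1.36)

["carbon steel", "zinc", "copper"]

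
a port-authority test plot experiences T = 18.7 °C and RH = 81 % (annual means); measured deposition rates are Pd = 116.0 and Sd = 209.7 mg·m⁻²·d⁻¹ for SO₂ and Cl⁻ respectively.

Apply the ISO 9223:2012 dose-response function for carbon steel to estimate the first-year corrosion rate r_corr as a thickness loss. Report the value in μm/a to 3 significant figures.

r_corr = 152 μm/a

carbon steel: temperature factor f = -0.054·(8.7) = -0.4698
  sulphur-dioxide contribution → 66.22 μm/a
  chloride contribution → 85.84 μm/a
  ⇒ r_corr(carbon steel) = 152.1 μm/a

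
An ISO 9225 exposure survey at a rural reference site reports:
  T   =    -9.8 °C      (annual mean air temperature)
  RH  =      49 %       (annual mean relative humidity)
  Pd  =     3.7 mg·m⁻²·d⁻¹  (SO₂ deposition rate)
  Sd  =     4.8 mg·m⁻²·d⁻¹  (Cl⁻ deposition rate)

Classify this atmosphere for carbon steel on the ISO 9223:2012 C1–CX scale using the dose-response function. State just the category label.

carbon steel: T≤10 °C ⇒ hinge +0.150·(-9.8−10) = -2.9700
  SO₂ term: 1.77·3.7^0.52·exp(0.02·49-2.9700) = 0.4777
  Cl⁻ term: 0.102·4.8^0.62·exp(0.033·49+0.04·-9.8) = 0.9183
  sum: 0.4777 + 0.9183 → r_corr = 1.396 μm/a
Category bounds: 1.3…25 μm/a bracket r_corr ⇒ C2

C2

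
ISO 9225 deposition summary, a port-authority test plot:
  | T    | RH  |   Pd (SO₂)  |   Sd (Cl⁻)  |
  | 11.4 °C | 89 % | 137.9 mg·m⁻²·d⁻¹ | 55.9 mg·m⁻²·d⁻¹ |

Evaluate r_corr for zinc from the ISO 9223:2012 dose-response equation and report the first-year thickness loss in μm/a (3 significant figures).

zinc: T>10 °C ⇒ hinge -0.071·(11.4−10) = -0.0994
  sulphur-dioxide contribution → 6.121 μm/a
  chloride contribution → 0.9313 μm/a
  total first-year rate 7.052 μm/a

r_corr = 7.05 μm/a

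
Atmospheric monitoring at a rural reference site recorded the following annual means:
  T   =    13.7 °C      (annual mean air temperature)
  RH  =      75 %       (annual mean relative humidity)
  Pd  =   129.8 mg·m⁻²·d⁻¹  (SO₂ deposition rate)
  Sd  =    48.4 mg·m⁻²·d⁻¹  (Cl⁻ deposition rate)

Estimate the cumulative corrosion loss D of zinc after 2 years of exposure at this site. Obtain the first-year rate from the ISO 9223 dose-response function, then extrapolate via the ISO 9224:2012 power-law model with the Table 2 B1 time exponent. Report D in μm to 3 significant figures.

D(2) = 6.31 μm

zinc: temperature factor f = -0.071·(3.7) = -0.2627
  Pd branch = 0.0129·Pd^0.44·e^(0.046·RH+f) = 2.659 μm/a
  Cl⁻ term: 0.0175·48.4^0.57·exp(0.008·75+0.085·13.7) = 0.9326
  r_corr = 2.659 + 0.9326 = 3.591 μm/a
ISO 9224: D(t) = r_corr · t^b with b = 0.813 (zinc, B1)
  D(2) = 3.591 × 2^0.813 = 3.591 × 1.757 = 6.309 μm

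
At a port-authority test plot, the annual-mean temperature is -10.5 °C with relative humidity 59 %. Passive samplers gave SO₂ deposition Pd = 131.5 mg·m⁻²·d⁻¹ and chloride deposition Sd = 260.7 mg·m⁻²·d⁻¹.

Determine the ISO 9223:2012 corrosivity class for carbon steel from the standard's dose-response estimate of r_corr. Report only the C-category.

C2

carbon steel: f(T) = +0.150·(T−10) [T≤10 °C] = -3.0750
  sulphur-dioxide contribution → 3.364 μm/a
  chloride contribution → 14.78 μm/a
  ⇒ r_corr(carbon steel) = 18.15 μm/a
18.1 μm/a falls in (1.3, 25] for carbon steel → category C2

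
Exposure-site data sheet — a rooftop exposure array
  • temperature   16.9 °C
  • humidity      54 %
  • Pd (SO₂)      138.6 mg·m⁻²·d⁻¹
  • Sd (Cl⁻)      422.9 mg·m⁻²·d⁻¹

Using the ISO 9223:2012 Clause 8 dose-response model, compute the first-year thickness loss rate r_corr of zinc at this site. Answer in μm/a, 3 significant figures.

r_corr = 4.39 μm/a

zinc: f(T) = -0.071·(T−10) [T>10 °C] = -0.4899
  SO₂ term: 0.0129·138.6^0.44·exp(0.046·54-0.4899) = 0.8298
  Cl⁻ term: 0.0175·422.9^0.57·exp(0.008·54+0.085·16.9) = 3.56
  r_corr = 0.8298 + 3.56 = 4.39 μm/a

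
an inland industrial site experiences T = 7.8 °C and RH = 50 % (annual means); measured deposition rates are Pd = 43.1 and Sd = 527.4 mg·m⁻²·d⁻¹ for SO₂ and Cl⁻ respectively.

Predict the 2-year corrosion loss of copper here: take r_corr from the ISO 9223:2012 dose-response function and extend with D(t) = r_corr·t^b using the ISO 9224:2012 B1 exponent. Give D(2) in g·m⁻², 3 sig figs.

D(2) = 9.93 g·m⁻²

copper: T≤10 °C ⇒ hinge +0.126·(7.8−10) = -0.2772
  SO₂ term: 0.0053·43.1^0.26·exp(0.059·50-0.2772) = 0.2042
  Cl⁻ term: 0.01025·527.4^0.27·exp(0.036·50+0.049·7.8) = 0.4936
  sum: 0.2042 + 0.4936 → r_corr = 0.6978 μm/a
Power-law: D(2) = r_corr · 2^0.667
  D(2) = 0.6978 × 2^0.667 = 0.6978 × 1.588 = 1.108 μm
  Mass loss = 1.108 μm × 8.96 g/cm³ = 9.928 g·m⁻²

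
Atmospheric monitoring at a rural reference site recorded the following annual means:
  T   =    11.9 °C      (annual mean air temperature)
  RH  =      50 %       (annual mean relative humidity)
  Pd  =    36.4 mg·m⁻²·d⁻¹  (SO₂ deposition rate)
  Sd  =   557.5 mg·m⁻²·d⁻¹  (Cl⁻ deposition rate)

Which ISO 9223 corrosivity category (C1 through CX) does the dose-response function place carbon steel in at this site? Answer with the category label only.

C4

carbon steel: temperature factor f = -0.054·(1.9) = -0.1026
  SO₂ term: 1.77·36.4^0.52·exp(0.02·50-0.1026) = 28.15
  Sd branch = 0.102·Sd^0.62·e^(0.033·RH+0.04·T) = 43.11 μm/a
  sum: 28.15 + 43.11 → r_corr = 71.26 μm/a
ISO 9223 Table 2 (carbon steel): 50 < 71.3 ≤ 80 μm/a ⇒ C4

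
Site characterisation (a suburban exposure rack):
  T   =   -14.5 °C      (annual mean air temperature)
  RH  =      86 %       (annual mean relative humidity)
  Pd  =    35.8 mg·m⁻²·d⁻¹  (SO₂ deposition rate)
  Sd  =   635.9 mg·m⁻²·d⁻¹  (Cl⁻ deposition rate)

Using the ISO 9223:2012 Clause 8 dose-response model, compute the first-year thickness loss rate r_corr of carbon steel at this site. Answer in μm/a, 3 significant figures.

carbon steel: temperature factor f = +0.150·(-24.5) = -3.6750
  Pd branch = 1.77·Pd^0.52·e^(0.02·RH+f) = 1.61 μm/a
  Sd branch = 0.102·Sd^0.62·e^(0.033·RH+0.04·T) = 53.38 μm/a
  r_corr = 1.61 + 53.38 = 54.99 μm/a

r_corr = 55.0 μm/a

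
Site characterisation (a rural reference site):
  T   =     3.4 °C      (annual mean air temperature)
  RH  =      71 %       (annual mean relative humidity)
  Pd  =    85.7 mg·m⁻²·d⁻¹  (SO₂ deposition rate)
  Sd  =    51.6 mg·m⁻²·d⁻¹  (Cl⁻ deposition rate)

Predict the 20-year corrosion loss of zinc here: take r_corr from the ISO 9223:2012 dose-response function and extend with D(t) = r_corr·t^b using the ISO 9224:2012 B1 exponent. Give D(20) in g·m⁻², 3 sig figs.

zinc: temperature factor f = +0.038·(-6.6) = -0.2508
  Pd branch = 0.0129·Pd^0.44·e^(0.046·RH+f) = 1.865 μm/a
  Cl⁻ term: 0.0175·51.6^0.57·exp(0.008·71+0.085·3.4) = 0.3903
  sum: 1.865 + 0.3903 → r_corr = 2.255 μm/a
Power-law: D(20) = r_corr · 20^0.813
  D(20) = 2.255 × 20^0.813 = 2.255 × 11.42 = 25.76 μm
  Mass loss = 25.76 μm × 7.14 g/cm³ = 183.9 g·m⁻²

D(20) = 184 g·m⁻²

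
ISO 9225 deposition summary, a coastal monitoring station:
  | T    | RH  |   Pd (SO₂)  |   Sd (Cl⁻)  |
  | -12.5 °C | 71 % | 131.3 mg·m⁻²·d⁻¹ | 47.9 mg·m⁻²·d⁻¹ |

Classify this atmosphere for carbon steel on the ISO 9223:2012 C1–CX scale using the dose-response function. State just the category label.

carbon steel: T≤10 °C ⇒ hinge +0.150·(-12.5−10) = -3.3750
  Pd branch = 1.77·Pd^0.52·e^(0.02·RH+f) = 3.165 μm/a
  Sd branch = 0.102·Sd^0.62·e^(0.033·RH+0.04·T) = 7.093 μm/a
  sum: 3.165 + 7.093 → r_corr = 10.26 μm/a
ISO 9223 Table 2 (carbon steel): 1.3 < 10.3 ≤ 25 μm/a ⇒ C2

C2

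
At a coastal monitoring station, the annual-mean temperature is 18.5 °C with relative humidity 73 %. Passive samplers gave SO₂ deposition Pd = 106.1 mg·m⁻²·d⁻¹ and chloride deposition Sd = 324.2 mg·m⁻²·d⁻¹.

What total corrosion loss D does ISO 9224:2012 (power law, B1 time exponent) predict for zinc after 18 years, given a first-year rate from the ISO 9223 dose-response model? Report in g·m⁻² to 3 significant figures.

D(18) = 424 g·m⁻²

zinc: f(T) = -0.071·(T−10) [T>10 °C] = -0.6035
  sulphur-dioxide contribution → 1.578 μm/a
  chloride contribution → 4.081 μm/a
  ⇒ r_corr(zinc) = 5.659 μm/a
Power-law: D(18) = r_corr · 18^0.813
  D(18) = 5.659 × 18^0.813 = 5.659 × 10.48 = 59.33 μm
  Mass loss = 59.33 μm × 7.14 g/cm³ = 423.6 g·m⁻²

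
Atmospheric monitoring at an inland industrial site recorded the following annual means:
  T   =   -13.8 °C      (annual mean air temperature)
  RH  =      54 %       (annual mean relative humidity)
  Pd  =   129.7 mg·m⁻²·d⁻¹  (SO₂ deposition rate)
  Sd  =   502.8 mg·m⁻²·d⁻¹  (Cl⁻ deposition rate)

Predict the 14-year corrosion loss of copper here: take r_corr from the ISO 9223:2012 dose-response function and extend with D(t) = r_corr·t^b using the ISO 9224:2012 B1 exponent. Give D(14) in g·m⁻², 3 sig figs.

copper: f(T) = +0.126·(T−10) [T≤10 °C] = -2.9988
  sulphur-dioxide contribution → 0.02264 μm/a
  chloride contribution → 0.1953 μm/a
  ⇒ r_corr(copper) = 0.2179 μm/a
Long-term exponent b (ISO 9224 Table 2, B1) = 0.667
  D(14) = 0.2179 × 14^0.667 = 0.2179 × 5.814 = 1.267 μm
  Mass loss = 1.267 μm × 8.96 g/cm³ = 11.35 g·m⁻²

D(14) = 11.4 g·m⁻²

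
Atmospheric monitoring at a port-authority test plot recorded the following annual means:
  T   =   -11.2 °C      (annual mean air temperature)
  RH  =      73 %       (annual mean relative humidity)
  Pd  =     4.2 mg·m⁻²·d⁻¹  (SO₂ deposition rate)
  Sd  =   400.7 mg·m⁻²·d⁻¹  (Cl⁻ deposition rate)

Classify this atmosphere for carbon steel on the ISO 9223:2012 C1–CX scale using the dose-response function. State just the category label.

carbon steel: temperature factor f = +0.150·(-21.2) = -3.1800
  sulphur-dioxide contribution → 0.6685 μm/a
  chloride contribution → 29.79 μm/a
  total first-year rate 30.45 μm/a
ISO 9223 Table 2 (carbon steel): 25 < 30.5 ≤ 50 μm/a ⇒ C3

C3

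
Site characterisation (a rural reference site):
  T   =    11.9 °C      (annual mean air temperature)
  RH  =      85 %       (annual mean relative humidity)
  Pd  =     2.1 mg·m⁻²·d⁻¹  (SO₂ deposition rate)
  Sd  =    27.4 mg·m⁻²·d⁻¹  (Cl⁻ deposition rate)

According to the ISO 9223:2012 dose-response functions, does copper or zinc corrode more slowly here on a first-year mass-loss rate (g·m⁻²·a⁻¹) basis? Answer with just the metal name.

zinc

copper: temperature factor f = -0.080·(1.9) = -0.1520
  SO₂ term: 0.0053·2.1^0.26·exp(0.059·85-0.1520) = 0.8318
  Sd branch = 0.01025·Sd^0.27·e^(0.036·RH+0.049·T) = 0.9574 μm/a
  sum: 0.8318 + 0.9574 → r_corr = 1.789 μm/a
  mass loss = 1.789 μm/a × 8.96 g/cm³ = 16.03 g·m⁻²·a⁻¹
zinc: temperature factor f = -0.071·(1.9) = -0.1349
  SO₂ term: 0.0129·2.1^0.44·exp(0.046·85-0.1349) = 0.7796
  Sd branch = 0.0175·Sd^0.57·e^(0.008·RH+0.085·T) = 0.6269 μm/a
  sum: 0.7796 + 0.6269 → r_corr = 1.406 μm/a
  mass loss = 1.406 μm/a × 7.14 g/cm³ = 10.04 g·m⁻²·a⁻¹
Ordering by g·m⁻²·a⁻¹: copper (16) > zinc (10)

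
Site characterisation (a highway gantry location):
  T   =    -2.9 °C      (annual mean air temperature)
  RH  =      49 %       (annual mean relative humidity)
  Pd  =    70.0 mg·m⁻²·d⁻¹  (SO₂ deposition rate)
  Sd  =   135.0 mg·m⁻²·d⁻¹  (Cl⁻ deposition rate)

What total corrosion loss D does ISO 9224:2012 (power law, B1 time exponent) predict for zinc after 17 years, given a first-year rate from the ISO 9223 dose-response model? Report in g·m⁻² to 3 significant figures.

D(17) = 58.6 g·m⁻²

zinc: T≤10 °C ⇒ hinge +0.038·(-2.9−10) = -0.4902
  sulphur-dioxide contribution → 0.488 μm/a
  chloride contribution → 0.3315 μm/a
  total first-year rate 0.8196 μm/a
Long-term exponent b (ISO 9224 Table 2, B1) = 0.813
  D(17) = 0.8196 × 17^0.813 = 0.8196 × 10.01 = 8.202 μm
  Mass loss = 8.202 μm × 7.14 g/cm³ = 58.56 g·m⁻²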